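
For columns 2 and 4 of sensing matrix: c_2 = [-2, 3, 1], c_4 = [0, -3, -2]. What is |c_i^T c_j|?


Inner product: -2*0 + 3*-3 + 1*-2
Products: [0, -9, -2]
Sum = -11.
|dot| = 11.

11


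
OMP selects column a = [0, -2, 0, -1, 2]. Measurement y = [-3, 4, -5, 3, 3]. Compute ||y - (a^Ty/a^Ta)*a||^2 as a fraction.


a^T a = 9.
a^T y = -5.
coeff = -5/9 = -5/9.
||r||^2 = 587/9.

587/9


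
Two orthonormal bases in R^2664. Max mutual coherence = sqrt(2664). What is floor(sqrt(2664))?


51^2 = 2601 <= 2664 < 2704 = 52^2, so 51 <= sqrt(2664) < 52.
floor(sqrt(2664)) = 51.

51


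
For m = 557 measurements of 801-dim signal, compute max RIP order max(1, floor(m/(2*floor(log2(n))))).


floor(log2(801)) = 9.
2*9 = 18.
m/(2*floor(log2(n))) = 557/18 ≈ 30.9444.
floor = 30.
k = max(1, 30) = 30.

30


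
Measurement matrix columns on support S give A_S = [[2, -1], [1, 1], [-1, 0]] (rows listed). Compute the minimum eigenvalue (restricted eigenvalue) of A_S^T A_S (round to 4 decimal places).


A_S^T A_S = [[6, -1], [-1, 2]].
trace = 8.
det = 11.
disc = trace^2 - 4*det = 64 - 4*11 = 20.
sqrt(20) ≈ 4.472136.
lam_min = (8 - sqrt(20))/2 ≈ (8 - 4.472136)/2 = 1.763932 ≈ 1.7639.

1.7639


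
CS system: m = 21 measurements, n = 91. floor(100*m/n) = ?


100*m/n = 100*21/91 ≈ 23.0769.
floor = 23.

23


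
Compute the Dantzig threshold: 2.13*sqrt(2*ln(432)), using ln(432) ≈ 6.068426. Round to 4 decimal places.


ln(432) ≈ 6.068426.
2*ln(n) ≈ 12.136852.
sqrt(2*ln(n)) ≈ sqrt(12.136852) ≈ 3.483799.
threshold ≈ 2.13*3.483799 = 7.42049187 ≈ 7.4205.

7.4205


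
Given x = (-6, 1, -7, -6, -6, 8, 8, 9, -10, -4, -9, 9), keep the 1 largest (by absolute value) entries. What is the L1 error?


Sorted |x_i| descending: [10, 9, 9, 9, 8, 8, 7, 6, 6, 6, 4, 1]
Keep top 1: [10]
Tail entries: [9, 9, 9, 8, 8, 7, 6, 6, 6, 4, 1]
L1 error = sum of tail = 73.

73


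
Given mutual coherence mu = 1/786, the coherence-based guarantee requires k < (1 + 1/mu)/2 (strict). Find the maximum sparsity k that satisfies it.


1/mu = 786.
1 + 1/mu = 787.
(1 + 1/mu)/2 = 393.5 is not an integer, so k_max = floor(393.5) = 393.

393


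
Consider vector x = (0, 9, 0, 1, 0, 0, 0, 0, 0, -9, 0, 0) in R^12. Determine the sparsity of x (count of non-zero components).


Non-zero positions: [1, 3, 9].
Sparsity = 3.

3


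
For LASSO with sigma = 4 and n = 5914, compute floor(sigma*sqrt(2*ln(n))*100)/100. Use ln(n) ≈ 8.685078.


ln(5914) ≈ 8.685078.
2*ln(n) ≈ 17.370156.
sqrt(2*ln(n)) ≈ sqrt(17.370156) ≈ 4.167752.
lambda ≈ 4*4.167752 = 16.671008.
floor(lambda*100)/100 = 16.67.

16.67


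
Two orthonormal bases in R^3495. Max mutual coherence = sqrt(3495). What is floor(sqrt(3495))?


59^2 = 3481 <= 3495 < 3600 = 60^2, so 59 <= sqrt(3495) < 60.
floor(sqrt(3495)) = 59.

59


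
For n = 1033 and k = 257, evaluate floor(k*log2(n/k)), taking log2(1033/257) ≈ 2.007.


log2(n/k) = log2(1033/257) ≈ 2.007.
k*log2(n/k) ≈ 257*2.007 = 515.799.
floor(515.799) = 515.

515


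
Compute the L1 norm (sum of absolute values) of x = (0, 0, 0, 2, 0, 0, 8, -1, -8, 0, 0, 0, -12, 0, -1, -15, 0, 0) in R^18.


Non-zero entries: [(3, 2), (6, 8), (7, -1), (8, -8), (12, -12), (14, -1), (15, -15)]
Absolute values: [2, 8, 1, 8, 12, 1, 15]
||x||_1 = sum = 47.

47


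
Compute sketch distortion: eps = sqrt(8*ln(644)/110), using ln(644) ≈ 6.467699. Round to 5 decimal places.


ln(644) ≈ 6.467699.
8*ln(N)/m ≈ 8*6.467699/110 ≈ 0.47037811.
eps = sqrt(0.47037811) ≈ 0.6858412 ≈ 0.68584.

0.68584


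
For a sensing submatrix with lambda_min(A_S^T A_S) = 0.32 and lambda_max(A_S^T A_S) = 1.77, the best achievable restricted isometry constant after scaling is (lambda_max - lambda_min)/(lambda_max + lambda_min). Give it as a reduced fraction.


lambda_max - lambda_min = 1.77 - 0.32 = 1.45.
lambda_max + lambda_min = 1.77 + 0.32 = 2.09.
delta = 1.45/2.09 = 145/209.

145/209


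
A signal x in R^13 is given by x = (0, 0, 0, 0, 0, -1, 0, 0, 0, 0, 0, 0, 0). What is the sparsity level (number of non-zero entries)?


Non-zero positions: [5].
Sparsity = 1.

1


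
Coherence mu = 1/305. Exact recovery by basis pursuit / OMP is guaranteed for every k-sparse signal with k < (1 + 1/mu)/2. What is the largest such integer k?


1/mu = 305.
1 + 1/mu = 306.
(1 + 1/mu)/2 = 153 is an integer and the inequality is strict, so k_max = 153 - 1 = 152.

152


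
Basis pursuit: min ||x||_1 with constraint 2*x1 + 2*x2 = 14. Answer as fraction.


Axis intercepts:
  x1 = 7, x2 = 0: L1 = 7
  x1 = 0, x2 = 7: L1 = 7
x* = (7, 0)
||x*||_1 = 7.

7


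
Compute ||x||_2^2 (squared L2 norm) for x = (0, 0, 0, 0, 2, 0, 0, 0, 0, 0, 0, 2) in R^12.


Non-zero entries: [(4, 2), (11, 2)]
Squares: [4, 4]
||x||_2^2 = sum = 8.

8


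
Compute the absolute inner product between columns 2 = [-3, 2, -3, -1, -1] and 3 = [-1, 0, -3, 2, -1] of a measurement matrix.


Inner product: -3*-1 + 2*0 + -3*-3 + -1*2 + -1*-1
Products: [3, 0, 9, -2, 1]
Sum = 11.
|dot| = 11.

11


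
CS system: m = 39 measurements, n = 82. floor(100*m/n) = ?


100*m/n = 100*39/82 ≈ 47.561.
floor = 47.

47


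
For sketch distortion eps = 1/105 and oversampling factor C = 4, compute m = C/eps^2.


1/eps = 105.
(1/eps)^2 = 11025.
m = 4*11025 = 44100.

44100


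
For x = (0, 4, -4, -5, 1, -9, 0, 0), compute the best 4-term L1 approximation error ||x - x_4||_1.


Sorted |x_i| descending: [9, 5, 4, 4, 1, 0, 0, 0]
Keep top 4: [9, 5, 4, 4]
Tail entries: [1, 0, 0, 0]
L1 error = sum of tail = 1.

1


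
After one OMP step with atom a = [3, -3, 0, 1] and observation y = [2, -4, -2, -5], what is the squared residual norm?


a^T a = 19.
a^T y = 13.
coeff = 13/19 = 13/19.
||r||^2 = 762/19.

762/19


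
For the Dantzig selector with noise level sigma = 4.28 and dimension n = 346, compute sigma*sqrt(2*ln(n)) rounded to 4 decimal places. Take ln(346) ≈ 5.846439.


ln(346) ≈ 5.846439.
2*ln(n) ≈ 11.692878.
sqrt(2*ln(n)) ≈ sqrt(11.692878) ≈ 3.419485.
threshold ≈ 4.28*3.419485 = 14.6353958 ≈ 14.6354.

14.6354


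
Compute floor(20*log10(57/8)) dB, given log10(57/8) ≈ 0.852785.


||x||/||e|| = 57/8.
log10(57/8) ≈ 0.852785.
20*log10(||x||/||e||) ≈ 20*0.852785 = 17.0557.
floor(17.0557) = 17.

17


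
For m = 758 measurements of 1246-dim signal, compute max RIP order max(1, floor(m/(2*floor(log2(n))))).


floor(log2(1246)) = 10.
2*10 = 20.
m/(2*floor(log2(n))) = 758/20 ≈ 37.9.
floor = 37.
k = max(1, 37) = 37.

37


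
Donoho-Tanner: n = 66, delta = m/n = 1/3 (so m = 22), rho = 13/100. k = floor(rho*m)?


m = 1/3*66 = 22.
rho = 13/100.
rho*m = 13/100*22 = 2.86.
k = floor(2.86) = 2.

2


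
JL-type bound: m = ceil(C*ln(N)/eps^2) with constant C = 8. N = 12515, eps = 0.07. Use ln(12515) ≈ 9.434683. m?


ln(12515) ≈ 9.434683.
eps^2 = 0.07^2 = 0.0049.
C*ln(N)/eps^2 ≈ 8*9.434683/0.0049 ≈ 15403.5641.
m = ceil(15403.5641) = 15404.

15404


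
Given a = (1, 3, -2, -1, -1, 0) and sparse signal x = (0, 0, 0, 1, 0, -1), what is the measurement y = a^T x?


Non-zero terms: ['-1*1', '0*-1']
Products: [-1, 0]
y = sum = -1.

-1


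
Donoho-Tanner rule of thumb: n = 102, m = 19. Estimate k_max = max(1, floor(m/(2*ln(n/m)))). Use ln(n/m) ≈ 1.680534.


n/m = 102/19.
ln(n/m) ≈ 1.680534.
2*ln(n/m) ≈ 3.361068.
m/(2*ln(n/m)) ≈ 19/3.361068 ≈ 5.653.
floor = 5.
k_max = max(1, 5) = 5.

5


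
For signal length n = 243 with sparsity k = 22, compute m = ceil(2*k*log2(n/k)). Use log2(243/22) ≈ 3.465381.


log2(n/k) = log2(243/22) ≈ 3.465381.
2*k*log2(n/k) ≈ 2*22*3.465381 = 152.476764.
m = ceil(152.476764) = 153.

153


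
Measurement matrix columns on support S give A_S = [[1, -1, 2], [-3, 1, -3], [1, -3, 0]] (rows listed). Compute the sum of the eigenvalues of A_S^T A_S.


Sum of eigenvalues of A_S^T A_S = trace(A_S^T A_S) = sum of squared column norms of A_S.
A_S^T A_S diagonal: [11, 11, 13].
trace = 11 + 11 + 13 = 35.

35


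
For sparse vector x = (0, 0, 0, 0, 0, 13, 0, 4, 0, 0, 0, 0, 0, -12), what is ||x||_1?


Non-zero entries: [(5, 13), (7, 4), (13, -12)]
Absolute values: [13, 4, 12]
||x||_1 = sum = 29.

29


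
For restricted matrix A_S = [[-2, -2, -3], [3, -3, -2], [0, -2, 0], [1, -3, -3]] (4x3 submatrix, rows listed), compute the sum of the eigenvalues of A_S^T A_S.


Sum of eigenvalues of A_S^T A_S = trace(A_S^T A_S) = sum of squared column norms of A_S.
A_S^T A_S diagonal: [14, 26, 22].
trace = 14 + 26 + 22 = 62.

62


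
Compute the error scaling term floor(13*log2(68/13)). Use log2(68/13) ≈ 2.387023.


log2(n/k) = log2(68/13) ≈ 2.387023.
k*log2(n/k) ≈ 13*2.387023 = 31.031299.
floor(31.031299) = 31.

31


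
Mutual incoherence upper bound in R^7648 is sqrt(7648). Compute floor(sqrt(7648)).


87^2 = 7569 <= 7648 < 7744 = 88^2, so 87 <= sqrt(7648) < 88.
floor(sqrt(7648)) = 87.

87


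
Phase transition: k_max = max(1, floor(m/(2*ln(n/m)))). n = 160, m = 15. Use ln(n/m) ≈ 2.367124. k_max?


n/m = 160/15 = 32/3.
ln(n/m) ≈ 2.367124.
2*ln(n/m) ≈ 4.734248.
m/(2*ln(n/m)) ≈ 15/4.734248 ≈ 3.1684.
floor = 3.
k_max = max(1, 3) = 3.

3


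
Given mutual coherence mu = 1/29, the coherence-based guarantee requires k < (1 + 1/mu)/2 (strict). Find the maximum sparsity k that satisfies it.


1/mu = 29.
1 + 1/mu = 30.
(1 + 1/mu)/2 = 15 is an integer and the inequality is strict, so k_max = 15 - 1 = 14.

14


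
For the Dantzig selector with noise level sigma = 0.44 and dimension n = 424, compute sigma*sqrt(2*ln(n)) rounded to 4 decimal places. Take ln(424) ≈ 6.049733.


ln(424) ≈ 6.049733.
2*ln(n) ≈ 12.099466.
sqrt(2*ln(n)) ≈ sqrt(12.099466) ≈ 3.478429.
threshold ≈ 0.44*3.478429 = 1.53050876 ≈ 1.5305.

1.5305


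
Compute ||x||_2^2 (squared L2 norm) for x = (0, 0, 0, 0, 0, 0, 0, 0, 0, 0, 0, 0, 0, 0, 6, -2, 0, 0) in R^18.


Non-zero entries: [(14, 6), (15, -2)]
Squares: [36, 4]
||x||_2^2 = sum = 40.

40


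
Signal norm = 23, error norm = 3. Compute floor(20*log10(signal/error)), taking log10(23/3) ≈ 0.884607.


||x||/||e|| = 23/3.
log10(23/3) ≈ 0.884607.
20*log10(||x||/||e||) ≈ 20*0.884607 = 17.69214.
floor(17.69214) = 17.

17


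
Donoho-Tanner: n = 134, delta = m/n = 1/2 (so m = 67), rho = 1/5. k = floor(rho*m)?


m = 1/2*134 = 67.
rho = 1/5.
rho*m = 1/5*67 = 13.4.
k = floor(13.4) = 13.

13


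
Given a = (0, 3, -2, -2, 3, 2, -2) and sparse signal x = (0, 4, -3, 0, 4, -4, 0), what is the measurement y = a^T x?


Non-zero terms: ['3*4', '-2*-3', '3*4', '2*-4']
Products: [12, 6, 12, -8]
y = sum = 22.

22


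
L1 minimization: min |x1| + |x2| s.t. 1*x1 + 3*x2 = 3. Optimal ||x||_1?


Axis intercepts:
  x1 = 3, x2 = 0: L1 = 3
  x1 = 0, x2 = 1: L1 = 1
x* = (0, 1)
||x*||_1 = 1.

1


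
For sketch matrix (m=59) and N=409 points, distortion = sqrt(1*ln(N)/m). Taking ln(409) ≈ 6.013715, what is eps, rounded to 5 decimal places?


ln(409) ≈ 6.013715.
1*ln(N)/m ≈ 1*6.013715/59 ≈ 0.10192737.
eps = sqrt(0.10192737) ≈ 0.3192607 ≈ 0.31926.

0.31926


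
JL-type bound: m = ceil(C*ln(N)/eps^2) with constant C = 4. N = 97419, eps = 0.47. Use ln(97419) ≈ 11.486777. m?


ln(97419) ≈ 11.486777.
eps^2 = 0.47^2 = 0.2209.
C*ln(N)/eps^2 ≈ 4*11.486777/0.2209 ≈ 207.9996.
m = ceil(207.9996) = 208.

208


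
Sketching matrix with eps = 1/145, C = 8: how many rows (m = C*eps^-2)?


1/eps = 145.
(1/eps)^2 = 21025.
m = 8*21025 = 168200.

168200


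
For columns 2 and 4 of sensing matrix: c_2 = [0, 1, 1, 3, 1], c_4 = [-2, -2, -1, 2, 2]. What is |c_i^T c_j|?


Inner product: 0*-2 + 1*-2 + 1*-1 + 3*2 + 1*2
Products: [0, -2, -1, 6, 2]
Sum = 5.
|dot| = 5.

5


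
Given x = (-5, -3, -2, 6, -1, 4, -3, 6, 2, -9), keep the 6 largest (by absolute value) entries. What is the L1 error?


Sorted |x_i| descending: [9, 6, 6, 5, 4, 3, 3, 2, 2, 1]
Keep top 6: [9, 6, 6, 5, 4, 3]
Tail entries: [3, 2, 2, 1]
L1 error = sum of tail = 8.

8


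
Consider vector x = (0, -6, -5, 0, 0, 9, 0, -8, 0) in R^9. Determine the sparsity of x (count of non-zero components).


Non-zero positions: [1, 2, 5, 7].
Sparsity = 4.

4


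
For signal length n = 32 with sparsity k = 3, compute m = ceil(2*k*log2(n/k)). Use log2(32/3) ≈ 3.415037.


log2(n/k) = log2(32/3) ≈ 3.415037.
2*k*log2(n/k) ≈ 2*3*3.415037 = 20.490222.
m = ceil(20.490222) = 21.

21


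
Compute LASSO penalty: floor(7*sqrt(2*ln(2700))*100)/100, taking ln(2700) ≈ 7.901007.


ln(2700) ≈ 7.901007.
2*ln(n) ≈ 15.802014.
sqrt(2*ln(n)) ≈ sqrt(15.802014) ≈ 3.975175.
lambda ≈ 7*3.975175 = 27.826225.
floor(lambda*100)/100 = 27.82.

27.82


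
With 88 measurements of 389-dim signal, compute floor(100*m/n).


100*m/n = 100*88/389 ≈ 22.6221.
floor = 22.

22


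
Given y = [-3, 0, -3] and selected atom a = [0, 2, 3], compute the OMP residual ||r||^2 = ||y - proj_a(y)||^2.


a^T a = 13.
a^T y = -9.
coeff = -9/13 = -9/13.
||r||^2 = 153/13.

153/13


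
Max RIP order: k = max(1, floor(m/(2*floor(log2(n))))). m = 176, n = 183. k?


floor(log2(183)) = 7.
2*7 = 14.
m/(2*floor(log2(n))) = 176/14 ≈ 12.5714.
floor = 12.
k = max(1, 12) = 12.

12


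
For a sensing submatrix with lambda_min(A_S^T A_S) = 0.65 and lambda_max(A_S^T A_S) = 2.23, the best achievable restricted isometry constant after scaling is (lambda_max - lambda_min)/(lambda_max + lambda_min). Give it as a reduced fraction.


lambda_max - lambda_min = 2.23 - 0.65 = 1.58.
lambda_max + lambda_min = 2.23 + 0.65 = 2.88.
delta = 1.58/2.88 = 158/288 = 79/144.

79/144


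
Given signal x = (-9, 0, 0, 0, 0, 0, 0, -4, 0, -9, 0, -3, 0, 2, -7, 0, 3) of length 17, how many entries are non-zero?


Non-zero positions: [0, 7, 9, 11, 13, 14, 16].
Sparsity = 7.

7


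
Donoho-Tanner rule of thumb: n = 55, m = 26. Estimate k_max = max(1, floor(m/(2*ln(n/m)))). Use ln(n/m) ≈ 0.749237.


n/m = 55/26.
ln(n/m) ≈ 0.749237.
2*ln(n/m) ≈ 1.498474.
m/(2*ln(n/m)) ≈ 26/1.498474 ≈ 17.351.
floor = 17.
k_max = max(1, 17) = 17.

17


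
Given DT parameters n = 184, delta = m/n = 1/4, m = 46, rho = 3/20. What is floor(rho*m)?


m = 1/4*184 = 46.
rho = 3/20.
rho*m = 3/20*46 = 6.9.
k = floor(6.9) = 6.

6


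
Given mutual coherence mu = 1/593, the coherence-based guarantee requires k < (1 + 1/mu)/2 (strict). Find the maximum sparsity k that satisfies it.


1/mu = 593.
1 + 1/mu = 594.
(1 + 1/mu)/2 = 297 is an integer and the inequality is strict, so k_max = 297 - 1 = 296.

296


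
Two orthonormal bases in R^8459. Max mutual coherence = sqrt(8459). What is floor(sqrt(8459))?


91^2 = 8281 <= 8459 < 8464 = 92^2, so 91 <= sqrt(8459) < 92.
floor(sqrt(8459)) = 91.

91


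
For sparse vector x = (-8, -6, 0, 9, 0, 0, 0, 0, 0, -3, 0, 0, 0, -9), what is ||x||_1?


Non-zero entries: [(0, -8), (1, -6), (3, 9), (9, -3), (13, -9)]
Absolute values: [8, 6, 9, 3, 9]
||x||_1 = sum = 35.

35


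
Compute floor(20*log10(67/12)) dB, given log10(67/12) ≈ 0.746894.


||x||/||e|| = 67/12.
log10(67/12) ≈ 0.746894.
20*log10(||x||/||e||) ≈ 20*0.746894 = 14.93788.
floor(14.93788) = 14.

14


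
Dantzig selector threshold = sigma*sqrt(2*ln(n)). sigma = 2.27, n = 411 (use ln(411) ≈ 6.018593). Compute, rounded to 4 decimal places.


ln(411) ≈ 6.018593.
2*ln(n) ≈ 12.037186.
sqrt(2*ln(n)) ≈ sqrt(12.037186) ≈ 3.469465.
threshold ≈ 2.27*3.469465 = 7.87568555 ≈ 7.8757.

7.8757


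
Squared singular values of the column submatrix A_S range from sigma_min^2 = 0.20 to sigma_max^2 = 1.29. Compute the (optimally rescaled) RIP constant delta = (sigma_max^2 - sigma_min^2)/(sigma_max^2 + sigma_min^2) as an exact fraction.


lambda_max - lambda_min = 1.29 - 0.20 = 1.09.
lambda_max + lambda_min = 1.29 + 0.20 = 1.49.
delta = 1.09/1.49 = 109/149.

109/149


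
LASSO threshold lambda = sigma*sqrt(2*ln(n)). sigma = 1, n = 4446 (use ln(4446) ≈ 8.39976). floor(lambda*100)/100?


ln(4446) ≈ 8.39976.
2*ln(n) ≈ 16.79952.
sqrt(2*ln(n)) ≈ sqrt(16.79952) ≈ 4.098722.
lambda ≈ 1*4.098722 = 4.098722.
floor(lambda*100)/100 = 4.09.

4.09


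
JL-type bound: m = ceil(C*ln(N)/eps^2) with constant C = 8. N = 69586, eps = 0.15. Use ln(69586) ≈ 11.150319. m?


ln(69586) ≈ 11.150319.
eps^2 = 0.15^2 = 0.0225.
C*ln(N)/eps^2 ≈ 8*11.150319/0.0225 ≈ 3964.5579.
m = ceil(3964.5579) = 3965.

3965


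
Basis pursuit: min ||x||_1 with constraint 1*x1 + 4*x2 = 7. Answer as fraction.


Axis intercepts:
  x1 = 7, x2 = 0: L1 = 7
  x1 = 0, x2 = 7/4: L1 = 7/4
x* = (0, 7/4)
||x*||_1 = 7/4.

7/4


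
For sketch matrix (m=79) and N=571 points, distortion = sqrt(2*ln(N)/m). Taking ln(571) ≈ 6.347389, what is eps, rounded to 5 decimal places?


ln(571) ≈ 6.347389.
2*ln(N)/m ≈ 2*6.347389/79 ≈ 0.16069339.
eps = sqrt(0.16069339) ≈ 0.4008658 ≈ 0.40087.

0.40087


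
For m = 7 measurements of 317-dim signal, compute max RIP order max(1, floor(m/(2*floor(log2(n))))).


floor(log2(317)) = 8.
2*8 = 16.
m/(2*floor(log2(n))) = 7/16 ≈ 0.4375.
floor = 0.
k = max(1, 0) = 1.

1


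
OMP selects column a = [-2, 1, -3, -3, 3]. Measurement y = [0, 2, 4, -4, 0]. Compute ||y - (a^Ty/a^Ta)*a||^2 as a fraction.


a^T a = 32.
a^T y = 2.
coeff = 2/32 = 1/16.
||r||^2 = 287/8.

287/8


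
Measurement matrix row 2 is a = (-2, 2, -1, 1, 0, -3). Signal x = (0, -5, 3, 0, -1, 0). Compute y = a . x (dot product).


Non-zero terms: ['2*-5', '-1*3', '0*-1']
Products: [-10, -3, 0]
y = sum = -13.

-13


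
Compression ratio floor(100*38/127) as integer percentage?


100*m/n = 100*38/127 ≈ 29.9213.
floor = 29.

29


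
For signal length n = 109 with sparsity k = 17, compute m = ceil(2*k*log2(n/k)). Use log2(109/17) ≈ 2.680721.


log2(n/k) = log2(109/17) ≈ 2.680721.
2*k*log2(n/k) ≈ 2*17*2.680721 = 91.144514.
m = ceil(91.144514) = 92.

92


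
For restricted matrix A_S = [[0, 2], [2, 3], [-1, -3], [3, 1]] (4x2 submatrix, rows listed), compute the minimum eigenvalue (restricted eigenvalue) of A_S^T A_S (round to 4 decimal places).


A_S^T A_S = [[14, 12], [12, 23]].
trace = 37.
det = 178.
disc = trace^2 - 4*det = 1369 - 4*178 = 657.
sqrt(657) ≈ 25.632011.
lam_min = (37 - sqrt(657))/2 ≈ (37 - 25.632011)/2 = 5.6839945 ≈ 5.6840.

5.6840


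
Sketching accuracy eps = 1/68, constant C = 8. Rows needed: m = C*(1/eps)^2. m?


1/eps = 68.
(1/eps)^2 = 4624.
m = 8*4624 = 36992.

36992


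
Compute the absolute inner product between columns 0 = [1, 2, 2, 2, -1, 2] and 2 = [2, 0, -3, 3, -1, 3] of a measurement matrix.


Inner product: 1*2 + 2*0 + 2*-3 + 2*3 + -1*-1 + 2*3
Products: [2, 0, -6, 6, 1, 6]
Sum = 9.
|dot| = 9.

9


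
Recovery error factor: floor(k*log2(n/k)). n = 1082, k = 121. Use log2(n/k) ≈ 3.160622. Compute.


log2(n/k) = log2(1082/121) ≈ 3.160622.
k*log2(n/k) ≈ 121*3.160622 = 382.435262.
floor(382.435262) = 382.

382


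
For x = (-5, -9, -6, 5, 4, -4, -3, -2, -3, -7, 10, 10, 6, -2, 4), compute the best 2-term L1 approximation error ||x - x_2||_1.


Sorted |x_i| descending: [10, 10, 9, 7, 6, 6, 5, 5, 4, 4, 4, 3, 3, 2, 2]
Keep top 2: [10, 10]
Tail entries: [9, 7, 6, 6, 5, 5, 4, 4, 4, 3, 3, 2, 2]
L1 error = sum of tail = 60.

60


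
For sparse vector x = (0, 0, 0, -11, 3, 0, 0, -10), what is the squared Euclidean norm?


Non-zero entries: [(3, -11), (4, 3), (7, -10)]
Squares: [121, 9, 100]
||x||_2^2 = sum = 230.

230


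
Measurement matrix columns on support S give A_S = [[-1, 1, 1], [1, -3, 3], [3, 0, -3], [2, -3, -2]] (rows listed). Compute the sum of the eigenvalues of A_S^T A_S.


Sum of eigenvalues of A_S^T A_S = trace(A_S^T A_S) = sum of squared column norms of A_S.
A_S^T A_S diagonal: [15, 19, 23].
trace = 15 + 19 + 23 = 57.

57


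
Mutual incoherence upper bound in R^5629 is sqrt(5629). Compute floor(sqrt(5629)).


75^2 = 5625 <= 5629 < 5776 = 76^2, so 75 <= sqrt(5629) < 76.
floor(sqrt(5629)) = 75.

75


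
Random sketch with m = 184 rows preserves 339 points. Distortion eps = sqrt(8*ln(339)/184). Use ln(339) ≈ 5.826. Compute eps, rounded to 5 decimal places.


ln(339) ≈ 5.826.
8*ln(N)/m ≈ 8*5.826/184 ≈ 0.25330435.
eps = sqrt(0.25330435) ≈ 0.5032935 ≈ 0.50329.

0.50329


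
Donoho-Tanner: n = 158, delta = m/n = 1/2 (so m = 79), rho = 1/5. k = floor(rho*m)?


m = 1/2*158 = 79.
rho = 1/5.
rho*m = 1/5*79 = 15.8.
k = floor(15.8) = 15.

15


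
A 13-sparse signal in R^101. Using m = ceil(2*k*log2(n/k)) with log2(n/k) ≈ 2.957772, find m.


log2(n/k) = log2(101/13) ≈ 2.957772.
2*k*log2(n/k) ≈ 2*13*2.957772 = 76.902072.
m = ceil(76.902072) = 77.

77


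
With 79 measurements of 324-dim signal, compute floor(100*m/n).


100*m/n = 100*79/324 ≈ 24.3827.
floor = 24.

24


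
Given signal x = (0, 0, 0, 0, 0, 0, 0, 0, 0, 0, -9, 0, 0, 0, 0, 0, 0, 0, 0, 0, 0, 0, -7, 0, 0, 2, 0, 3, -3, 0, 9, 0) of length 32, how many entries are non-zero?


Non-zero positions: [10, 22, 25, 27, 28, 30].
Sparsity = 6.

6


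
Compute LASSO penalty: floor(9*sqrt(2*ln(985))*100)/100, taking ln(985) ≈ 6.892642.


ln(985) ≈ 6.892642.
2*ln(n) ≈ 13.785284.
sqrt(2*ln(n)) ≈ sqrt(13.785284) ≈ 3.712854.
lambda ≈ 9*3.712854 = 33.415686.
floor(lambda*100)/100 = 33.41.

33.41


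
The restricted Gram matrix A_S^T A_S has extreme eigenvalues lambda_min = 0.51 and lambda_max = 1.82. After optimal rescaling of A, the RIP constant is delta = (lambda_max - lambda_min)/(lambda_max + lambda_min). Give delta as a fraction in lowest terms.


lambda_max - lambda_min = 1.82 - 0.51 = 1.31.
lambda_max + lambda_min = 1.82 + 0.51 = 2.33.
delta = 1.31/2.33 = 131/233.

131/233


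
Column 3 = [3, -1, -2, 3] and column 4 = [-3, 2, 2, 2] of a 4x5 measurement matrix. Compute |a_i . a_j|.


Inner product: 3*-3 + -1*2 + -2*2 + 3*2
Products: [-9, -2, -4, 6]
Sum = -9.
|dot| = 9.

9


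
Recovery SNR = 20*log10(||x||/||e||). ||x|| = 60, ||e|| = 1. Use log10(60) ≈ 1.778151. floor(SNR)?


||x||/||e|| = 60/1 = 60.
log10(60) ≈ 1.778151.
20*log10(||x||/||e||) ≈ 20*1.778151 = 35.56302.
floor(35.56302) = 35.

35


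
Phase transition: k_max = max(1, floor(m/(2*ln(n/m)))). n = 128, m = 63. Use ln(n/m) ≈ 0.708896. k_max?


n/m = 128/63.
ln(n/m) ≈ 0.708896.
2*ln(n/m) ≈ 1.417792.
m/(2*ln(n/m)) ≈ 63/1.417792 ≈ 44.4353.
floor = 44.
k_max = max(1, 44) = 44.

44


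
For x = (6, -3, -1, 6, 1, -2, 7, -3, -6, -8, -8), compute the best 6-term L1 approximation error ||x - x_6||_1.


Sorted |x_i| descending: [8, 8, 7, 6, 6, 6, 3, 3, 2, 1, 1]
Keep top 6: [8, 8, 7, 6, 6, 6]
Tail entries: [3, 3, 2, 1, 1]
L1 error = sum of tail = 10.

10


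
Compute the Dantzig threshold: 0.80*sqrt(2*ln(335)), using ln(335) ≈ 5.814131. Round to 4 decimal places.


ln(335) ≈ 5.814131.
2*ln(n) ≈ 11.628262.
sqrt(2*ln(n)) ≈ sqrt(11.628262) ≈ 3.410024.
threshold ≈ 0.80*3.410024 = 2.7280192 ≈ 2.7280.

2.7280


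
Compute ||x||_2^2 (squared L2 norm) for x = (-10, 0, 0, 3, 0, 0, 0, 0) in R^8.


Non-zero entries: [(0, -10), (3, 3)]
Squares: [100, 9]
||x||_2^2 = sum = 109.

109


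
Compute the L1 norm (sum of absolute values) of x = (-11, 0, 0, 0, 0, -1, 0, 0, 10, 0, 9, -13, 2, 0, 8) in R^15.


Non-zero entries: [(0, -11), (5, -1), (8, 10), (10, 9), (11, -13), (12, 2), (14, 8)]
Absolute values: [11, 1, 10, 9, 13, 2, 8]
||x||_1 = sum = 54.

54


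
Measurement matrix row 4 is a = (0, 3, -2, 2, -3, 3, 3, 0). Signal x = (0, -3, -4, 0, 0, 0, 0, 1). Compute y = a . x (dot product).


Non-zero terms: ['3*-3', '-2*-4', '0*1']
Products: [-9, 8, 0]
y = sum = -1.

-1


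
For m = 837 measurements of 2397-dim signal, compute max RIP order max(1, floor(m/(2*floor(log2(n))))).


floor(log2(2397)) = 11.
2*11 = 22.
m/(2*floor(log2(n))) = 837/22 ≈ 38.0455.
floor = 38.
k = max(1, 38) = 38.

38


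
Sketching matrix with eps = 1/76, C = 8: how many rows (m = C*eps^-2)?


1/eps = 76.
(1/eps)^2 = 5776.
m = 8*5776 = 46208.

46208


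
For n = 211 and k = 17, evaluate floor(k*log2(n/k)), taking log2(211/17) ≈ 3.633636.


log2(n/k) = log2(211/17) ≈ 3.633636.
k*log2(n/k) ≈ 17*3.633636 = 61.771812.
floor(61.771812) = 61.

61


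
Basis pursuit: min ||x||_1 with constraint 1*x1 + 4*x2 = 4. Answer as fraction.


Axis intercepts:
  x1 = 4, x2 = 0: L1 = 4
  x1 = 0, x2 = 1: L1 = 1
x* = (0, 1)
||x*||_1 = 1.

1


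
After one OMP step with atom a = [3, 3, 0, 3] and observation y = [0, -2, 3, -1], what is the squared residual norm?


a^T a = 27.
a^T y = -9.
coeff = -9/27 = -1/3.
||r||^2 = 11.

11


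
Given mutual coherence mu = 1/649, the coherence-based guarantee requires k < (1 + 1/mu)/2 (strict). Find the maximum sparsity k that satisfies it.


1/mu = 649.
1 + 1/mu = 650.
(1 + 1/mu)/2 = 325 is an integer and the inequality is strict, so k_max = 325 - 1 = 324.

324


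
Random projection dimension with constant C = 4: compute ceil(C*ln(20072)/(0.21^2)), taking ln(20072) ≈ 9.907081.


ln(20072) ≈ 9.907081.
eps^2 = 0.21^2 = 0.0441.
C*ln(N)/eps^2 ≈ 4*9.907081/0.0441 ≈ 898.6015.
m = ceil(898.6015) = 899.

899


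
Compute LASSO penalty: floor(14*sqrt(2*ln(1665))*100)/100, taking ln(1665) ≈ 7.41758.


ln(1665) ≈ 7.41758.
2*ln(n) ≈ 14.83516.
sqrt(2*ln(n)) ≈ sqrt(14.83516) ≈ 3.851644.
lambda ≈ 14*3.851644 = 53.923016.
floor(lambda*100)/100 = 53.92.

53.92


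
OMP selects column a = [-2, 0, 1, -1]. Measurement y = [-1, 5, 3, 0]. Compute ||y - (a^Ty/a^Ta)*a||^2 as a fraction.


a^T a = 6.
a^T y = 5.
coeff = 5/6 = 5/6.
||r||^2 = 185/6.

185/6


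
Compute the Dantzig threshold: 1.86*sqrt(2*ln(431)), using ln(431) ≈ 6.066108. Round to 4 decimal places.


ln(431) ≈ 6.066108.
2*ln(n) ≈ 12.132216.
sqrt(2*ln(n)) ≈ sqrt(12.132216) ≈ 3.483133.
threshold ≈ 1.86*3.483133 = 6.47862738 ≈ 6.4786.

6.4786


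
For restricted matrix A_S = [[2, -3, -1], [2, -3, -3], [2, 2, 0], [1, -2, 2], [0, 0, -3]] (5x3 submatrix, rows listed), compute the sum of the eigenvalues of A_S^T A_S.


Sum of eigenvalues of A_S^T A_S = trace(A_S^T A_S) = sum of squared column norms of A_S.
A_S^T A_S diagonal: [13, 26, 23].
trace = 13 + 26 + 23 = 62.

62


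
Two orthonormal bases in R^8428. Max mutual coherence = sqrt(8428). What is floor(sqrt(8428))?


91^2 = 8281 <= 8428 < 8464 = 92^2, so 91 <= sqrt(8428) < 92.
floor(sqrt(8428)) = 91.

91


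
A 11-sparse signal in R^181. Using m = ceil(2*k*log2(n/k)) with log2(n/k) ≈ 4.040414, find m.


log2(n/k) = log2(181/11) ≈ 4.040414.
2*k*log2(n/k) ≈ 2*11*4.040414 = 88.889108.
m = ceil(88.889108) = 89.

89


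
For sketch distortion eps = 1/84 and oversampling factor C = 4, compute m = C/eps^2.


1/eps = 84.
(1/eps)^2 = 7056.
m = 4*7056 = 28224.

28224


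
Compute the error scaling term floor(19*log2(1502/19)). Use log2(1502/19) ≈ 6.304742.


log2(n/k) = log2(1502/19) ≈ 6.304742.
k*log2(n/k) ≈ 19*6.304742 = 119.790098.
floor(119.790098) = 119.

119


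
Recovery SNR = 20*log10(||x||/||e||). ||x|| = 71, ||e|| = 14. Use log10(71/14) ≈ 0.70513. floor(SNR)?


||x||/||e|| = 71/14.
log10(71/14) ≈ 0.70513.
20*log10(||x||/||e||) ≈ 20*0.70513 = 14.1026.
floor(14.1026) = 14.

14


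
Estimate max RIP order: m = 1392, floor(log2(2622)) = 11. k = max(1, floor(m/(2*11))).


floor(log2(2622)) = 11.
2*11 = 22.
m/(2*floor(log2(n))) = 1392/22 ≈ 63.2727.
floor = 63.
k = max(1, 63) = 63.

63


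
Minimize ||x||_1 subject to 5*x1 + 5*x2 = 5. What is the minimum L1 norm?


Axis intercepts:
  x1 = 1, x2 = 0: L1 = 1
  x1 = 0, x2 = 1: L1 = 1
x* = (1, 0)
||x*||_1 = 1.

1


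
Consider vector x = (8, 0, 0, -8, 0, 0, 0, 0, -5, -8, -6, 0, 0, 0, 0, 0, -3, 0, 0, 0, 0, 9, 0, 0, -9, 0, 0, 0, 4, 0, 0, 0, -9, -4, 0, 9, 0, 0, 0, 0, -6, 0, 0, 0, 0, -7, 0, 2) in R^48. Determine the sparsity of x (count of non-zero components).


Non-zero positions: [0, 3, 8, 9, 10, 16, 21, 24, 28, 32, 33, 35, 40, 45, 47].
Sparsity = 15.

15


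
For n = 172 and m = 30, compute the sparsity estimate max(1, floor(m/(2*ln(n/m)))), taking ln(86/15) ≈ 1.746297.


n/m = 172/30 = 86/15.
ln(n/m) ≈ 1.746297.
2*ln(n/m) ≈ 3.492594.
m/(2*ln(n/m)) ≈ 30/3.492594 ≈ 8.5896.
floor = 8.
k_max = max(1, 8) = 8.

8


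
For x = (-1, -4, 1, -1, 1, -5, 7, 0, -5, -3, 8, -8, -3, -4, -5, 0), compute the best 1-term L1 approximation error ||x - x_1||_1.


Sorted |x_i| descending: [8, 8, 7, 5, 5, 5, 4, 4, 3, 3, 1, 1, 1, 1, 0, 0]
Keep top 1: [8]
Tail entries: [8, 7, 5, 5, 5, 4, 4, 3, 3, 1, 1, 1, 1, 0, 0]
L1 error = sum of tail = 48.

48


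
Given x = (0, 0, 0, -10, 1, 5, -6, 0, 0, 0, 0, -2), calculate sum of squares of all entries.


Non-zero entries: [(3, -10), (4, 1), (5, 5), (6, -6), (11, -2)]
Squares: [100, 1, 25, 36, 4]
||x||_2^2 = sum = 166.

166


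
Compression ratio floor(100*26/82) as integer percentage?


100*m/n = 100*26/82 ≈ 31.7073.
floor = 31.

31


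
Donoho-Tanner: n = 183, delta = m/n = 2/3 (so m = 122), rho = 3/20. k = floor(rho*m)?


m = 2/3*183 = 122.
rho = 3/20.
rho*m = 3/20*122 = 18.3.
k = floor(18.3) = 18.

18


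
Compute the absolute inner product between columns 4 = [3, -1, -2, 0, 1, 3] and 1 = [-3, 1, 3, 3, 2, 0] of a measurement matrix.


Inner product: 3*-3 + -1*1 + -2*3 + 0*3 + 1*2 + 3*0
Products: [-9, -1, -6, 0, 2, 0]
Sum = -14.
|dot| = 14.

14


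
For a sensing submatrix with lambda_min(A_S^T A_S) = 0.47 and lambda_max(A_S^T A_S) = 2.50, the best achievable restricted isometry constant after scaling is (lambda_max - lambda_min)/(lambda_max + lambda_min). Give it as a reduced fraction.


lambda_max - lambda_min = 2.50 - 0.47 = 2.03.
lambda_max + lambda_min = 2.50 + 0.47 = 2.97.
delta = 2.03/2.97 = 203/297.

203/297


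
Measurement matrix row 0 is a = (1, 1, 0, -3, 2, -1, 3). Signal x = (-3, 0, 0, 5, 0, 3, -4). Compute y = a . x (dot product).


Non-zero terms: ['1*-3', '-3*5', '-1*3', '3*-4']
Products: [-3, -15, -3, -12]
y = sum = -33.

-33


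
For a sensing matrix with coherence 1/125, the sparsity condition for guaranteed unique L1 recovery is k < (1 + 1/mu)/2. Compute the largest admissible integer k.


1/mu = 125.
1 + 1/mu = 126.
(1 + 1/mu)/2 = 63 is an integer and the inequality is strict, so k_max = 63 - 1 = 62.

62


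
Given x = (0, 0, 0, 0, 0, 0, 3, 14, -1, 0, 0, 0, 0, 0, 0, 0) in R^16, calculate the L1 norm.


Non-zero entries: [(6, 3), (7, 14), (8, -1)]
Absolute values: [3, 14, 1]
||x||_1 = sum = 18.

18


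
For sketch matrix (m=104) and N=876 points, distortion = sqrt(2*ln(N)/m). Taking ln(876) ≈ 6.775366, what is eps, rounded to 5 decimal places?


ln(876) ≈ 6.775366.
2*ln(N)/m ≈ 2*6.775366/104 ≈ 0.1302955.
eps = sqrt(0.1302955) ≈ 0.3609647 ≈ 0.36096.

0.36096


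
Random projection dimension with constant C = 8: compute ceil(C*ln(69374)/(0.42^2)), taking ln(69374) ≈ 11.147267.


ln(69374) ≈ 11.147267.
eps^2 = 0.42^2 = 0.1764.
C*ln(N)/eps^2 ≈ 8*11.147267/0.1764 ≈ 505.545.
m = ceil(505.545) = 506.

506


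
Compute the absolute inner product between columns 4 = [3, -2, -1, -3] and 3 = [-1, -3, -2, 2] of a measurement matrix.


Inner product: 3*-1 + -2*-3 + -1*-2 + -3*2
Products: [-3, 6, 2, -6]
Sum = -1.
|dot| = 1.

1


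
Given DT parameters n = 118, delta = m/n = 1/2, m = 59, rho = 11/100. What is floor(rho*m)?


m = 1/2*118 = 59.
rho = 11/100.
rho*m = 11/100*59 = 6.49.
k = floor(6.49) = 6.

6


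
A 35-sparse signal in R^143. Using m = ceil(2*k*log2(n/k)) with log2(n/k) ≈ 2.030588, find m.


log2(n/k) = log2(143/35) ≈ 2.030588.
2*k*log2(n/k) ≈ 2*35*2.030588 = 142.14116.
m = ceil(142.14116) = 143.

143


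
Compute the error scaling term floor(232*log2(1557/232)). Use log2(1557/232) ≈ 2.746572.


log2(n/k) = log2(1557/232) ≈ 2.746572.
k*log2(n/k) ≈ 232*2.746572 = 637.204704.
floor(637.204704) = 637.

637


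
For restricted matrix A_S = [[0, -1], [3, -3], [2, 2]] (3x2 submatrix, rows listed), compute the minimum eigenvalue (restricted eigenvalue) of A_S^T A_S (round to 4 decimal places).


A_S^T A_S = [[13, -5], [-5, 14]].
trace = 27.
det = 157.
disc = trace^2 - 4*det = 729 - 4*157 = 101.
sqrt(101) ≈ 10.049876.
lam_min = (27 - sqrt(101))/2 ≈ (27 - 10.049876)/2 = 8.475062 ≈ 8.4751.

8.4751


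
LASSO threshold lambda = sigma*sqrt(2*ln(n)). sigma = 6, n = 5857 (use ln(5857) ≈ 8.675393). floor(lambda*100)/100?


ln(5857) ≈ 8.675393.
2*ln(n) ≈ 17.350786.
sqrt(2*ln(n)) ≈ sqrt(17.350786) ≈ 4.165427.
lambda ≈ 6*4.165427 = 24.992562.
floor(lambda*100)/100 = 24.99.

24.99


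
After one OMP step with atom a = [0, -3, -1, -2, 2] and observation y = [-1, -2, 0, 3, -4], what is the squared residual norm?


a^T a = 18.
a^T y = -8.
coeff = -8/18 = -4/9.
||r||^2 = 238/9.

238/9


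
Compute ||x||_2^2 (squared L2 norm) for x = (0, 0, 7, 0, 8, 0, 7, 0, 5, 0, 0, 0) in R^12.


Non-zero entries: [(2, 7), (4, 8), (6, 7), (8, 5)]
Squares: [49, 64, 49, 25]
||x||_2^2 = sum = 187.

187


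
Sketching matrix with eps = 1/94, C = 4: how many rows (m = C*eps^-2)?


1/eps = 94.
(1/eps)^2 = 8836.
m = 4*8836 = 35344.

35344


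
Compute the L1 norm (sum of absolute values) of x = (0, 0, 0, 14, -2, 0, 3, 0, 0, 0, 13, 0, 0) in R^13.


Non-zero entries: [(3, 14), (4, -2), (6, 3), (10, 13)]
Absolute values: [14, 2, 3, 13]
||x||_1 = sum = 32.

32


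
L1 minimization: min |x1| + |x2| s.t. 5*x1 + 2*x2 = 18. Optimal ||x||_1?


Axis intercepts:
  x1 = 18/5, x2 = 0: L1 = 18/5
  x1 = 0, x2 = 9: L1 = 9
x* = (18/5, 0)
||x*||_1 = 18/5.

18/5


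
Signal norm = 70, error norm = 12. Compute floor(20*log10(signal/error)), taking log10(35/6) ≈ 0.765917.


||x||/||e|| = 70/12 = 35/6.
log10(35/6) ≈ 0.765917.
20*log10(||x||/||e||) ≈ 20*0.765917 = 15.31834.
floor(15.31834) = 15.

15


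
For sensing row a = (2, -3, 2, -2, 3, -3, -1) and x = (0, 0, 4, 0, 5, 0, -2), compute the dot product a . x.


Non-zero terms: ['2*4', '3*5', '-1*-2']
Products: [8, 15, 2]
y = sum = 25.

25


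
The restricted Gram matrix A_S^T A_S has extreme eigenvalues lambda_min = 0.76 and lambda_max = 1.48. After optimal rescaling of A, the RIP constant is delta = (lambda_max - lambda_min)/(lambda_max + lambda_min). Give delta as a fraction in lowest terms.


lambda_max - lambda_min = 1.48 - 0.76 = 0.72.
lambda_max + lambda_min = 1.48 + 0.76 = 2.24.
delta = 0.72/2.24 = 72/224 = 9/28.

9/28


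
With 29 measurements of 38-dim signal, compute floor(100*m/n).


100*m/n = 100*29/38 ≈ 76.3158.
floor = 76.

76


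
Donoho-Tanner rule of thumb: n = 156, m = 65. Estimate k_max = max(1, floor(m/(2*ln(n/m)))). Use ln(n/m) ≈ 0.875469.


n/m = 156/65 = 12/5.
ln(n/m) ≈ 0.875469.
2*ln(n/m) ≈ 1.750938.
m/(2*ln(n/m)) ≈ 65/1.750938 ≈ 37.123.
floor = 37.
k_max = max(1, 37) = 37.

37


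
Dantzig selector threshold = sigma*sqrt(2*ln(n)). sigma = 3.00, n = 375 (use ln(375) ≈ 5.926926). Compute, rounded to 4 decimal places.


ln(375) ≈ 5.926926.
2*ln(n) ≈ 11.853852.
sqrt(2*ln(n)) ≈ sqrt(11.853852) ≈ 3.442942.
threshold ≈ 3.00*3.442942 = 10.328826 ≈ 10.3288.

10.3288


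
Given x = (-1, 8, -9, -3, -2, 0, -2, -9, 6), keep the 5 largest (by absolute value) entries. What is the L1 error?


Sorted |x_i| descending: [9, 9, 8, 6, 3, 2, 2, 1, 0]
Keep top 5: [9, 9, 8, 6, 3]
Tail entries: [2, 2, 1, 0]
L1 error = sum of tail = 5.

5


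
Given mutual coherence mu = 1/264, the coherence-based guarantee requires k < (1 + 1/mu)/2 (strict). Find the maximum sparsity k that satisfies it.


1/mu = 264.
1 + 1/mu = 265.
(1 + 1/mu)/2 = 132.5 is not an integer, so k_max = floor(132.5) = 132.

132


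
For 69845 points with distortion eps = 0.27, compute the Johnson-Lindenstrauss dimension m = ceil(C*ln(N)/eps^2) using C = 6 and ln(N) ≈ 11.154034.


ln(69845) ≈ 11.154034.
eps^2 = 0.27^2 = 0.0729.
C*ln(N)/eps^2 ≈ 6*11.154034/0.0729 ≈ 918.0275.
m = ceil(918.0275) = 919.

919


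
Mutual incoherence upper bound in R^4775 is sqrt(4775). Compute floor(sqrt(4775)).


69^2 = 4761 <= 4775 < 4900 = 70^2, so 69 <= sqrt(4775) < 70.
floor(sqrt(4775)) = 69.

69


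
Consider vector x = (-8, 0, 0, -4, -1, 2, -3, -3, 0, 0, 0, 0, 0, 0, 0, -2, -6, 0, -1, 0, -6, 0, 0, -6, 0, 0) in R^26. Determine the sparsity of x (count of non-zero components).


Non-zero positions: [0, 3, 4, 5, 6, 7, 15, 16, 18, 20, 23].
Sparsity = 11.

11


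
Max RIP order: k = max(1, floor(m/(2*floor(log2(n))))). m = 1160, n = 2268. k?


floor(log2(2268)) = 11.
2*11 = 22.
m/(2*floor(log2(n))) = 1160/22 ≈ 52.7273.
floor = 52.
k = max(1, 52) = 52.

52


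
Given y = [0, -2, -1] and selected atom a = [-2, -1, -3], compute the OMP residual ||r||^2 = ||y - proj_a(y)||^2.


a^T a = 14.
a^T y = 5.
coeff = 5/14 = 5/14.
||r||^2 = 45/14.

45/14


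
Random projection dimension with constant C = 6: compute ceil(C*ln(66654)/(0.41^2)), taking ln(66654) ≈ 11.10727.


ln(66654) ≈ 11.10727.
eps^2 = 0.41^2 = 0.1681.
C*ln(N)/eps^2 ≈ 6*11.10727/0.1681 ≈ 396.4522.
m = ceil(396.4522) = 397.

397


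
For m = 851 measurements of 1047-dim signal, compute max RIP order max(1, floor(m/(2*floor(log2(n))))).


floor(log2(1047)) = 10.
2*10 = 20.
m/(2*floor(log2(n))) = 851/20 ≈ 42.55.
floor = 42.
k = max(1, 42) = 42.

42


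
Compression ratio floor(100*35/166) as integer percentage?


100*m/n = 100*35/166 ≈ 21.0843.
floor = 21.

21


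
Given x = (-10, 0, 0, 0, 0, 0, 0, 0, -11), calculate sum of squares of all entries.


Non-zero entries: [(0, -10), (8, -11)]
Squares: [100, 121]
||x||_2^2 = sum = 221.

221


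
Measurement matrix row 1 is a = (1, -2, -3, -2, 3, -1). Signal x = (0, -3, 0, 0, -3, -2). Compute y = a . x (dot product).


Non-zero terms: ['-2*-3', '3*-3', '-1*-2']
Products: [6, -9, 2]
y = sum = -1.

-1


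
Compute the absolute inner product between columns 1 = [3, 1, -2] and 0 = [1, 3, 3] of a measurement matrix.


Inner product: 3*1 + 1*3 + -2*3
Products: [3, 3, -6]
Sum = 0.
|dot| = 0.

0


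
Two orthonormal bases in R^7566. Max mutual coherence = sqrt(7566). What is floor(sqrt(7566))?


86^2 = 7396 <= 7566 < 7569 = 87^2, so 86 <= sqrt(7566) < 87.
floor(sqrt(7566)) = 86.

86


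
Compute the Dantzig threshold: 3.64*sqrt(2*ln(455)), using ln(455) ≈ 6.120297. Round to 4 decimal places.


ln(455) ≈ 6.120297.
2*ln(n) ≈ 12.240594.
sqrt(2*ln(n)) ≈ sqrt(12.240594) ≈ 3.498656.
threshold ≈ 3.64*3.498656 = 12.73510784 ≈ 12.7351.

12.7351


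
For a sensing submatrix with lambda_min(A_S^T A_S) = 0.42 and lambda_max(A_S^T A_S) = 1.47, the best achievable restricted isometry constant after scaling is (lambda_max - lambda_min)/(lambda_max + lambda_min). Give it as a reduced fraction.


lambda_max - lambda_min = 1.47 - 0.42 = 1.05.
lambda_max + lambda_min = 1.47 + 0.42 = 1.89.
delta = 1.05/1.89 = 105/189 = 5/9.

5/9


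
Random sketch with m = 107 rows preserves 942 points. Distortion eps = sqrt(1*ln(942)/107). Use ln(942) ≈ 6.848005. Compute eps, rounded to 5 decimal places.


ln(942) ≈ 6.848005.
1*ln(N)/m ≈ 1*6.848005/107 ≈ 0.06400005.
eps = sqrt(0.06400005) ≈ 0.2529823 ≈ 0.25298.

0.25298


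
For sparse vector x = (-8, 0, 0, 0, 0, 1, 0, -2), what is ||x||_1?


Non-zero entries: [(0, -8), (5, 1), (7, -2)]
Absolute values: [8, 1, 2]
||x||_1 = sum = 11.

11


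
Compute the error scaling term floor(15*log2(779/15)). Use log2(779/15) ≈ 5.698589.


log2(n/k) = log2(779/15) ≈ 5.698589.
k*log2(n/k) ≈ 15*5.698589 = 85.478835.
floor(85.478835) = 85.

85


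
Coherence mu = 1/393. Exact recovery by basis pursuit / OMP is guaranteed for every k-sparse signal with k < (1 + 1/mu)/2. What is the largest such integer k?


1/mu = 393.
1 + 1/mu = 394.
(1 + 1/mu)/2 = 197 is an integer and the inequality is strict, so k_max = 197 - 1 = 196.

196
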